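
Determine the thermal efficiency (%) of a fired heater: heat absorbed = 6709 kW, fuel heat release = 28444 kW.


Furnace efficiency = Q_absorbed / Q_fuel * 100
= 6709 / 28444 * 100 = 23.59

23.59 %


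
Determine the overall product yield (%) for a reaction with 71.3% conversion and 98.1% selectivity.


Overall yield = conversion (%) * selectivity (%) / 100
Conversion = 71.3%, Selectivity = 98.1%
Y = 71.3 * 98.1 / 100
= 69.9453 %

69.9453 %


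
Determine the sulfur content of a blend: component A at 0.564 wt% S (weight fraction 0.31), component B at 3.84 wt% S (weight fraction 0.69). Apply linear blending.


Linear sulfur blending: S_blend = x1*S1 + x2*S2
Contribution 1: 0.31 * 0.564 = 0.17484 wt%
Contribution 2: 0.69 * 3.84 = 2.6496 wt%
S_blend = 0.17484 + 2.6496 = 2.82444

2.82444 wt%


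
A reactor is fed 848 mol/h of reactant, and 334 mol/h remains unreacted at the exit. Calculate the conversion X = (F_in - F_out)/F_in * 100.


X = (F_in - F_out) / F_in * 100
Moles reacted = 848 - 334 = 514
X = 514 / 848 * 100
= 0.6061 * 100
= 60.61 %

60.61 %


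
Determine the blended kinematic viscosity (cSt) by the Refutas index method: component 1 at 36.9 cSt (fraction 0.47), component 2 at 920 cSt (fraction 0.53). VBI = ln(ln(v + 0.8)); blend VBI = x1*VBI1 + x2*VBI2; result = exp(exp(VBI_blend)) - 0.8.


Refutas method: VBN_i = 14.534*ln(ln(visc_i + 0.8)) + 10.975, blended linearly by mass fraction; since VBN is linear in VBI_i = ln(ln(visc_i + 0.8)) and the fractions sum to 1, blend VBI directly: visc = exp(exp(VBI_blend)) - 0.8
VBI_1 = ln(ln(36.9 + 0.8)) = 1.28914
VBI_2 = ln(ln(920 + 0.8)) = 1.92063
VBI_blend = 0.47 * 1.28914 + 0.53 * 1.92063 = 1.62383
visc_blend = exp(exp(1.62383)) - 0.8 = 158.8

158.8 cSt


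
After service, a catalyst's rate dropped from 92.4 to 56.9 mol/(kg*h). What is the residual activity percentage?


Activity (%) = (rate_used / rate_fresh) * 100
rate_used = 56.9, rate_fresh = 92.4
= (56.9 / 92.4) * 100
= 0.6158 * 100 = 61.58

61.58 %


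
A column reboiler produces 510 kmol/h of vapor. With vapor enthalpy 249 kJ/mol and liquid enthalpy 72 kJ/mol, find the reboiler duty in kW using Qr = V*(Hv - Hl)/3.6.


Qr = 510 * (249 - 72) / 3.6 = 510 * 177 / 3.6 = 25080

25080 kW


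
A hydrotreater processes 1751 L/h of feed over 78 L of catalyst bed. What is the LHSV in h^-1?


LHSV = volumetric feed rate / catalyst volume
= 1751 L/h / 78 L
= 22.45 h^-1

22.45 h^-1


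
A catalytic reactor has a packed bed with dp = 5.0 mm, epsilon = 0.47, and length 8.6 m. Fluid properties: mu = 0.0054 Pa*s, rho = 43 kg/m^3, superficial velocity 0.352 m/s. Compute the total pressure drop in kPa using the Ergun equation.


dp = 5.0 mm = 0.005 m
Viscous term = 150*0.0054*0.352*(1-0.47)^2 / (0.005^2*0.47^3) = 30856.4
Inertial term = 1.75*43*0.352^2*(1-0.47) / (0.005*0.47^3) = 9519.28
dP/L = 30856.4 + 9519.28 = 40375.7 Pa/m
dP = 40375.7 * 8.6 / 1000 = 347.2 kPa

347.2 kPa


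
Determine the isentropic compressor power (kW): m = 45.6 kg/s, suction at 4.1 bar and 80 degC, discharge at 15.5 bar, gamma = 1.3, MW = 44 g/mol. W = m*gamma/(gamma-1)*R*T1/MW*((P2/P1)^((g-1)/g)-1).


Isentropic work: W = m*(gamma/(gamma-1))*(R*T1/MW)*((P2/P1)^((gamma-1)/gamma) - 1)
T1 = 80 + 273.15 = 353.15 K
Pressure ratio = 15.5 / 4.1 = 3.78049
Exponent = (1.3 - 1)/1.3 = 0.230769
(P2/P1)^exp - 1 = 3.78049^0.230769 - 1 = 0.35919
W = 45.6 * 1.3 / 0.3 * 8.314 * 353.15 / 44 * 0.35919 = 4736

4736 kW


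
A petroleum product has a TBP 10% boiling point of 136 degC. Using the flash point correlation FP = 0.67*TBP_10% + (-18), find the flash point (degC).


FP = 0.67 * 136 + (-18) = 73.12

73.12 degC


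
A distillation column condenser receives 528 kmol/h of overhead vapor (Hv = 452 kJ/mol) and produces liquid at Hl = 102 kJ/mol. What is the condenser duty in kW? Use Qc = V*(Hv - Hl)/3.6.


Qc = 528 * (452 - 102) / 3.6 = 528 * 350 / 3.6 = 51330

51330 kW


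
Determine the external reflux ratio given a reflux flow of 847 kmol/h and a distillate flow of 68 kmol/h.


Reflux ratio definition: R = L / D (liquid returned / distillate withdrawn)
L = 847 kmol/h, D = 68 kmol/h
R = 847 / 68 = 12.46

12.46


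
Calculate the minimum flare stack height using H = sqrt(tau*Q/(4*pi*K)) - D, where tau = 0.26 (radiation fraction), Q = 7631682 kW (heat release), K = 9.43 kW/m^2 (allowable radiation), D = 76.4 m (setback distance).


tau*Q/(4*pi*K) = 0.26 * 7631682 / (4 * pi * 9.43) = 16744.5
sqrt(16744.5) = 129.401
H = 129.401 - 76.4 = 53.00

53.00 m


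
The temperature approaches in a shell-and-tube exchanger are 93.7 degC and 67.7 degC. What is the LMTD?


LMTD = (dT1 - dT2) / ln(dT1/dT2)
= (93.7 - 67.7) / ln(93.7 / 67.7) = 26 / 0.325012 = 80.00

80.00 degC


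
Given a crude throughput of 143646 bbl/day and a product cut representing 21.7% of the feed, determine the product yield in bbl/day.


Crude throughput = 143646 bbl/day
Fraction yield = 21.7%
yield = throughput * fraction / 100
yield = 143646 * 21.7 / 100 = 31171.182

31171.182 bbl/day


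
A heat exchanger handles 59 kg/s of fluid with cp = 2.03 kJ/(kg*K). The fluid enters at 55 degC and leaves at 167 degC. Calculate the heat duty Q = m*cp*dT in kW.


Q = m_dot * cp * delta_T
delta_T = 167 - 55 = 112 K
Q = 59 * 2.03 * 112
= 119.77 * 112
= 13414.24 kW

13414.24 kW


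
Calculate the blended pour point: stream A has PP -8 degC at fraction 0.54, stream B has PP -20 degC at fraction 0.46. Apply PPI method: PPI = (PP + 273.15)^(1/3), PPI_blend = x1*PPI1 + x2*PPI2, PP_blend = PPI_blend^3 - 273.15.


PPI_1 = (-8 + 273.15)^(1/3) = 6.42437
PPI_2 = (-20 + 273.15)^(1/3) = 6.325953
PPI_blend = 0.54 * 6.42437 + 0.46 * 6.325953 = 6.379098
PP_blend = 6.379098^3 - 273.15 = 259.5839 - 273.15 = -13.57

-13.57 degC


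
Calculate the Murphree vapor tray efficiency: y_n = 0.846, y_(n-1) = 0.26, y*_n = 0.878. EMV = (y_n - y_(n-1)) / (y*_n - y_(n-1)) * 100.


Murphree vapor efficiency: EMV = (y_n - y_(n-1)) / (y*_n - y_(n-1)) * 100
EMV = (0.846 - 0.26) / (0.878 - 0.26) * 100 = 0.586 / 0.618 * 100 = 94.82

94.82 %


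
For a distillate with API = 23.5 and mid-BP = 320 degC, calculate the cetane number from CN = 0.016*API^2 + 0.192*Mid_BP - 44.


CN = 0.016 * 23.5^2 + 0.192 * 320 - 44
CN = 8.836 + 61.44 - 44 = 26.276

26.276


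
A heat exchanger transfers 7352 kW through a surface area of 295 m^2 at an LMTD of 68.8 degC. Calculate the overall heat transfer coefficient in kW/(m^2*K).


From Q = U*A*LMTD, U = Q / (A * LMTD)
U = 7352 / (295 * 68.8) = 7352 / 20296 = 0.3622

0.3622 kW/(m^2*K)


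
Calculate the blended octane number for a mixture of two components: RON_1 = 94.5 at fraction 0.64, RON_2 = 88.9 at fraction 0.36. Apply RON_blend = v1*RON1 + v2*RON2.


Linear blending: RON_blend = sum(vi * RONi)
Contribution 1: 0.64 * 94.5 = 60.48
Contribution 2: 0.36 * 88.9 = 32.004
RON_blend = 60.48 + 32.004 = 92.484

92.484


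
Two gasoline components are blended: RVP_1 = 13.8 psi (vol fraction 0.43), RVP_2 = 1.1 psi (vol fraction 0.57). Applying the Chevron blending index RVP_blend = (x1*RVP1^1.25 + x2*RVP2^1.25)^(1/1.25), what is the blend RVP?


Chevron index: RVP_blend = (sum xi*RVPi^1.25)^(1/1.25)
RVP^1.25 terms: 0.43 * 13.8^1.25 + 0.57 * 1.1^1.25 = 12.0793
RVP_blend = 12.0793^(1/1.25) = 7.339

7.339 psi


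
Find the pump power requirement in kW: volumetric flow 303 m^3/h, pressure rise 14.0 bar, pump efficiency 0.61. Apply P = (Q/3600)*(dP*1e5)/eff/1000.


Q = 303 / 3600 = 0.0841667 m^3/s
P = 0.0841667 * (14.0 * 1e5) / 0.61 / 1000 = 193.2

193.2 kW


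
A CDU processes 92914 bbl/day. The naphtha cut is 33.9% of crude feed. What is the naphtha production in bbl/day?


Crude throughput = 92914 bbl/day
Fraction yield = 33.9%
yield = throughput * fraction / 100
yield = 92914 * 33.9 / 100 = 31497.846

31497.846 bbl/day


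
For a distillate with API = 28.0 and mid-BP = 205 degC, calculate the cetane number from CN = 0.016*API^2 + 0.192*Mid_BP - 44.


CN = 0.016 * 28.0^2 + 0.192 * 205 - 44
CN = 12.544 + 39.36 - 44 = 7.904

7.904


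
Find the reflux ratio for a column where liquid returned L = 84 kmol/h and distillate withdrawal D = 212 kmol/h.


Reflux ratio definition: R = L / D (liquid returned / distillate withdrawn)
L = 84 kmol/h, D = 212 kmol/h
R = 84 / 212 = 0.3962

0.3962


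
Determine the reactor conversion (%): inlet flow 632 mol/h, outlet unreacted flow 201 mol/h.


X = (F_in - F_out) / F_in * 100
Moles reacted = 632 - 201 = 431
X = 431 / 632 * 100
= 0.6820 * 100
= 68.20 %

68.20 %


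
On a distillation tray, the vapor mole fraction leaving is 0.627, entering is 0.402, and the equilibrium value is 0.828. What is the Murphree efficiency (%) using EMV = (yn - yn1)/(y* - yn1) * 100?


Murphree vapor efficiency: EMV = (y_n - y_(n-1)) / (y*_n - y_(n-1)) * 100
EMV = (0.627 - 0.402) / (0.828 - 0.402) * 100 = 0.225 / 0.426 * 100 = 52.82

52.82 %


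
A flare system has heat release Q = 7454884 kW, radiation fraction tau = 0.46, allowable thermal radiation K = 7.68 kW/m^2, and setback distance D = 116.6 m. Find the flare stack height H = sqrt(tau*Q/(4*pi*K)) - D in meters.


tau*Q/(4*pi*K) = 0.46 * 7454884 / (4 * pi * 7.68) = 35532.7
sqrt(35532.7) = 188.501
H = 188.501 - 116.6 = 71.90

71.90 m


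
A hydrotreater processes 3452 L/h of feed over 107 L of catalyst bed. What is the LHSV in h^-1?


LHSV = volumetric feed rate / catalyst volume
= 3452 L/h / 107 L
= 32.26 h^-1

32.26 h^-1


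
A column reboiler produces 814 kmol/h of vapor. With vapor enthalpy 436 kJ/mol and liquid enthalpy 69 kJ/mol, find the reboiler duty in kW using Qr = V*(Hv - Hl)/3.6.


Qr = 814 * (436 - 69) / 3.6 = 814 * 367 / 3.6 = 82980

82980 kW


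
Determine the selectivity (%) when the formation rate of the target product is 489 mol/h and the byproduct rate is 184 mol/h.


Selectivity = desired / (desired + undesired) * 100
Total products = 489 + 184 = 673 mol/h
S = 489 / 673 * 100
= 0.7266 * 100
= 72.66 %

72.66 %


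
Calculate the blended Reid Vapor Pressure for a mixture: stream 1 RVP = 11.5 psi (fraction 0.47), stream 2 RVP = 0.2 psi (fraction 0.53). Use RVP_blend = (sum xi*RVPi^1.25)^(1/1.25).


Chevron index: RVP_blend = (sum xi*RVPi^1.25)^(1/1.25)
RVP^1.25 terms: 0.47 * 11.5^1.25 + 0.53 * 0.2^1.25 = 10.0243
RVP_blend = 10.0243^(1/1.25) = 6.322

6.322 psi


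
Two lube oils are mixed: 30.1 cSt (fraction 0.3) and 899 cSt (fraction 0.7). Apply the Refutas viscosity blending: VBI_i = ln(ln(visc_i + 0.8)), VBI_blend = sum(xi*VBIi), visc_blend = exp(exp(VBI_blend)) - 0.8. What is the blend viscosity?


Refutas method: VBN_i = 14.534*ln(ln(visc_i + 0.8)) + 10.975, blended linearly by mass fraction; since VBN is linear in VBI_i = ln(ln(visc_i + 0.8)) and the fractions sum to 1, blend VBI directly: visc = exp(exp(VBI_blend)) - 0.8
VBI_1 = ln(ln(30.1 + 0.8)) = 1.23278
VBI_2 = ln(ln(899 + 0.8)) = 1.91724
VBI_blend = 0.3 * 1.23278 + 0.7 * 1.91724 = 1.7119
visc_blend = exp(exp(1.7119)) - 0.8 = 253.7

253.7 cSt


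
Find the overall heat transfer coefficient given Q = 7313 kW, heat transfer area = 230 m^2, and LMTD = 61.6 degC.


From Q = U*A*LMTD, U = Q / (A * LMTD)
U = 7313 / (230 * 61.6) = 7313 / 14168 = 0.5162

0.5162 kW/(m^2*K)


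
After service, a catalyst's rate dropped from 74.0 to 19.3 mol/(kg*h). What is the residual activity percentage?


Activity (%) = (rate_used / rate_fresh) * 100
rate_used = 19.3, rate_fresh = 74.0
= (19.3 / 74.0) * 100
= 0.2608 * 100 = 26.08

26.08 %


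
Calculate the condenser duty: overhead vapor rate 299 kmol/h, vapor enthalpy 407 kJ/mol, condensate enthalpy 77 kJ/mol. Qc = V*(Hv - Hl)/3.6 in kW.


Qc = 299 * (407 - 77) / 3.6 = 299 * 330 / 3.6 = 27410

27410 kW


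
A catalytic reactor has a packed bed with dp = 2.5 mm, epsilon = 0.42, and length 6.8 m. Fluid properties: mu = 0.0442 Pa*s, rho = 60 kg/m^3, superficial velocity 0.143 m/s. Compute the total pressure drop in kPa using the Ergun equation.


dp = 2.5 mm = 0.0025 m
Viscous term = 150*0.0442*0.143*(1-0.42)^2 / (0.0025^2*0.42^3) = 688775
Inertial term = 1.75*60*0.143^2*(1-0.42) / (0.0025*0.42^3) = 6723.59
dP/L = 688775 + 6723.59 = 695499 Pa/m
dP = 695499 * 6.8 / 1000 = 4729 kPa

4729 kPa


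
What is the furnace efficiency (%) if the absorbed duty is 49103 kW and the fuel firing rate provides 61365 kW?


Furnace efficiency = Q_absorbed / Q_fuel * 100
= 49103 / 61365 * 100 = 80.02

80.02 %


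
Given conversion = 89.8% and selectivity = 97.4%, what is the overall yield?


Overall yield = conversion (%) * selectivity (%) / 100
Conversion = 89.8%, Selectivity = 97.4%
Y = 89.8 * 97.4 / 100
= 87.4652 %

87.4652 %


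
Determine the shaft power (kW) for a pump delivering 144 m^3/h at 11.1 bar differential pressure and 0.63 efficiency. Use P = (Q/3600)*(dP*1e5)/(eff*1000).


Q = 144 / 3600 = 0.04 m^3/s
P = 0.04 * (11.1 * 1e5) / 0.63 / 1000 = 70.48

70.48 kW


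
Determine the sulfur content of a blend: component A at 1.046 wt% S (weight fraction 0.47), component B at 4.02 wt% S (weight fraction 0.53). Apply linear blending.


Linear sulfur blending: S_blend = x1*S1 + x2*S2
Contribution 1: 0.47 * 1.046 = 0.49162 wt%
Contribution 2: 0.53 * 4.02 = 2.1306 wt%
S_blend = 0.49162 + 2.1306 = 2.62222

2.62222 wt%


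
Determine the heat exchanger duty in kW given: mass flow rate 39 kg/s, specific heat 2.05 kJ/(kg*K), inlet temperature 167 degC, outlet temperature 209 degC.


Q = m_dot * cp * delta_T
delta_T = 209 - 167 = 42 K
Q = 39 * 2.05 * 42
= 79.95 * 42
= 3357.9 kW

3357.9 kW


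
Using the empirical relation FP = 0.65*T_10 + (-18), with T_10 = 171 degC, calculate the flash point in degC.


FP = 0.65 * 171 + (-18) = 93.15

93.15 degC


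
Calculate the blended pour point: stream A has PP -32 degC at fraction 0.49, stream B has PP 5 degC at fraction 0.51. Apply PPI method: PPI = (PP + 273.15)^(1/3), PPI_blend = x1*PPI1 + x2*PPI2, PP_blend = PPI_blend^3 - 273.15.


PPI_1 = (-32 + 273.15)^(1/3) = 6.224375
PPI_2 = (5 + 273.15)^(1/3) = 6.527693
PPI_blend = 0.49 * 6.224375 + 0.51 * 6.527693 = 6.379067
PP_blend = 6.379067^3 - 273.15 = 259.5802 - 273.15 = -13.57

-13.57 degC


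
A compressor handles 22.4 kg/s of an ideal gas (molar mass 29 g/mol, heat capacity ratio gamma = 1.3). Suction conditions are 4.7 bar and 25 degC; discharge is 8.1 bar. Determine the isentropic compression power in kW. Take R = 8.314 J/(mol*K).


Isentropic work: W = m*(gamma/(gamma-1))*(R*T1/MW)*((P2/P1)^((gamma-1)/gamma) - 1)
T1 = 25 + 273.15 = 298.15 K
Pressure ratio = 8.1 / 4.7 = 1.7234
Exponent = (1.3 - 1)/1.3 = 0.230769
(P2/P1)^exp - 1 = 1.7234^0.230769 - 1 = 0.133837
W = 22.4 * 1.3 / 0.3 * 8.314 * 298.15 / 29 * 0.133837 = 1110

1110 kW


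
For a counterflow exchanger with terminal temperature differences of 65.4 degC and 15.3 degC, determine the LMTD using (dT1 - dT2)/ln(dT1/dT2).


LMTD = (dT1 - dT2) / ln(dT1/dT2)
= (65.4 - 15.3) / ln(65.4 / 15.3) = 50.1 / 1.45267 = 34.49

34.49 degC


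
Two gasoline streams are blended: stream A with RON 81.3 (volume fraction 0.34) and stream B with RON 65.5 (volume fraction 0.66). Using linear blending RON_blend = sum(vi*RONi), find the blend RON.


Linear blending: RON_blend = sum(vi * RONi)
Contribution 1: 0.34 * 81.3 = 27.642
Contribution 2: 0.66 * 65.5 = 43.23
RON_blend = 27.642 + 43.23 = 70.872

70.872


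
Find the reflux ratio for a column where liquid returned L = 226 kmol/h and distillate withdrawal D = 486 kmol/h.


Reflux ratio definition: R = L / D (liquid returned / distillate withdrawn)
L = 226 kmol/h, D = 486 kmol/h
R = 226 / 486 = 0.4650

0.4650


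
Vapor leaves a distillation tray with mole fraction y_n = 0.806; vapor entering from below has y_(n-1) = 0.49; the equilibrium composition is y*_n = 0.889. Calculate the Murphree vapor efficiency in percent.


Murphree vapor efficiency: EMV = (y_n - y_(n-1)) / (y*_n - y_(n-1)) * 100
EMV = (0.806 - 0.49) / (0.889 - 0.49) * 100 = 0.316 / 0.399 * 100 = 79.20

79.20 %


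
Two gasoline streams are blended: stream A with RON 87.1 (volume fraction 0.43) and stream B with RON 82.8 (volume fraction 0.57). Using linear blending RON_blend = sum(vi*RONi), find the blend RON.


Linear blending: RON_blend = sum(vi * RONi)
Contribution 1: 0.43 * 87.1 = 37.453
Contribution 2: 0.57 * 82.8 = 47.196
RON_blend = 37.453 + 47.196 = 84.649

84.649


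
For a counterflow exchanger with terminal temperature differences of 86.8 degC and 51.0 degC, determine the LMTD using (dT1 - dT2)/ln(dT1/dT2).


LMTD = (dT1 - dT2) / ln(dT1/dT2)
= (86.8 - 51.0) / ln(86.8 / 51.0) = 35.8 / 0.531781 = 67.32

67.32 degC


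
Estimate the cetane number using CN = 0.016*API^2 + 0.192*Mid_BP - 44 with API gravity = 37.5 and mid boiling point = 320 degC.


CN = 0.016 * 37.5^2 + 0.192 * 320 - 44
CN = 22.5 + 61.44 - 44 = 39.94

39.94


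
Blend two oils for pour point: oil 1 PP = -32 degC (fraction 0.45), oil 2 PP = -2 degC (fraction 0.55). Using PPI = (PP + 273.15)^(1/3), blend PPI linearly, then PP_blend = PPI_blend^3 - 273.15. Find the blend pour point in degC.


PPI_1 = (-32 + 273.15)^(1/3) = 6.224375
PPI_2 = (-2 + 273.15)^(1/3) = 6.472467
PPI_blend = 0.45 * 6.224375 + 0.55 * 6.472467 = 6.360826
PP_blend = 6.360826^3 - 273.15 = 257.3597 - 273.15 = -15.79

-15.79 degC


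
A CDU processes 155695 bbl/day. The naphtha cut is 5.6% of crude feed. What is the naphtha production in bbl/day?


Crude throughput = 155695 bbl/day
Fraction yield = 5.6%
yield = throughput * fraction / 100
yield = 155695 * 5.6 / 100 = 8718.92

8718.92 bbl/day


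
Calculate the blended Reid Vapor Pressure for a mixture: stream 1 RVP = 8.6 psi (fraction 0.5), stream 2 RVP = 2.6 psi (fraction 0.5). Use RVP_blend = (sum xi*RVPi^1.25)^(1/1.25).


Chevron index: RVP_blend = (sum xi*RVPi^1.25)^(1/1.25)
RVP^1.25 terms: 0.5 * 8.6^1.25 + 0.5 * 2.6^1.25 = 9.01442
RVP_blend = 9.01442^(1/1.25) = 5.807

5.807 psi


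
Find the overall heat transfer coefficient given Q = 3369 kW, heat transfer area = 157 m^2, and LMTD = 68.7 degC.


From Q = U*A*LMTD, U = Q / (A * LMTD)
U = 3369 / (157 * 68.7) = 3369 / 10785.9 = 0.3124

0.3124 kW/(m^2*K)


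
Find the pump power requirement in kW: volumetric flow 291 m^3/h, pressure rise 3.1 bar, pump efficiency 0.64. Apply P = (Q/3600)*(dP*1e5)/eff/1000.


Q = 291 / 3600 = 0.0808333 m^3/s
P = 0.0808333 * (3.1 * 1e5) / 0.64 / 1000 = 39.15

39.15 kW


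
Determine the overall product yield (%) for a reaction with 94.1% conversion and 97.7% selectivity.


Overall yield = conversion (%) * selectivity (%) / 100
Conversion = 94.1%, Selectivity = 97.7%
Y = 94.1 * 97.7 / 100
= 91.9357 %

91.9357 %


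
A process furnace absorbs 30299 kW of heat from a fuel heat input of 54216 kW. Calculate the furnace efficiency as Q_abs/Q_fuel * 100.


Furnace efficiency = Q_absorbed / Q_fuel * 100
= 30299 / 54216 * 100 = 55.89

55.89 %


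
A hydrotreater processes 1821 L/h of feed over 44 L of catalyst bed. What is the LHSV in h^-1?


LHSV = volumetric feed rate / catalyst volume
= 1821 L/h / 44 L
= 41.39 h^-1

41.39 h^-1


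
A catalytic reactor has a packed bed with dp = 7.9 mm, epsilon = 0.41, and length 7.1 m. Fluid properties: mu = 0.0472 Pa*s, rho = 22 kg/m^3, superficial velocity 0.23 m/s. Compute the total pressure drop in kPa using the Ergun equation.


dp = 7.9 mm = 0.0079 m
Viscous term = 150*0.0472*0.23*(1-0.41)^2 / (0.0079^2*0.41^3) = 131783
Inertial term = 1.75*22*0.23^2*(1-0.41) / (0.0079*0.41^3) = 2206.94
dP/L = 131783 + 2206.94 = 133990 Pa/m
dP = 133990 * 7.1 / 1000 = 951.3 kPa

951.3 kPa


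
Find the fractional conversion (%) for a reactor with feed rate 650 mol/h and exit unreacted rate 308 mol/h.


X = (F_in - F_out) / F_in * 100
Moles reacted = 650 - 308 = 342
X = 342 / 650 * 100
= 0.5262 * 100
= 52.62 %

52.62 %


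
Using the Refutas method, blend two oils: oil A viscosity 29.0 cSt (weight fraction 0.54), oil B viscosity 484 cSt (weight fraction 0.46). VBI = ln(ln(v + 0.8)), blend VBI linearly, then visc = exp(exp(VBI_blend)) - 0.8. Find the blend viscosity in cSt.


Refutas method: VBN_i = 14.534*ln(ln(visc_i + 0.8)) + 10.975, blended linearly by mass fraction; since VBN is linear in VBI_i = ln(ln(visc_i + 0.8)) and the fractions sum to 1, blend VBI directly: visc = exp(exp(VBI_blend)) - 0.8
VBI_1 = ln(ln(29.0 + 0.8)) = 1.22216
VBI_2 = ln(ln(484 + 0.8)) = 1.82192
VBI_blend = 0.54 * 1.22216 + 0.46 * 1.82192 = 1.49805
visc_blend = exp(exp(1.49805)) - 0.8 = 86.82

86.82 cSt


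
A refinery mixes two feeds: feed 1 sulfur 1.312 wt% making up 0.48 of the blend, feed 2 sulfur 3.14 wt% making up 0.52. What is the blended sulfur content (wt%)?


Linear sulfur blending: S_blend = x1*S1 + x2*S2
Contribution 1: 0.48 * 1.312 = 0.62976 wt%
Contribution 2: 0.52 * 3.14 = 1.6328 wt%
S_blend = 0.62976 + 1.6328 = 2.26256

2.26256 wt%


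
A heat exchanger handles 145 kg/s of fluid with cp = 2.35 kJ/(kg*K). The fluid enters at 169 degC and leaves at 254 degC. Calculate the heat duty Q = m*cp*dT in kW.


Q = m_dot * cp * delta_T
delta_T = 254 - 169 = 85 K
Q = 145 * 2.35 * 85
= 340.75 * 85
= 28963.75 kW

28963.75 kW


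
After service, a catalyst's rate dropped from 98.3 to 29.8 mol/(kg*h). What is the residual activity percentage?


Activity (%) = (rate_used / rate_fresh) * 100
rate_used = 29.8, rate_fresh = 98.3
= (29.8 / 98.3) * 100
= 0.3032 * 100 = 30.32

30.32 %


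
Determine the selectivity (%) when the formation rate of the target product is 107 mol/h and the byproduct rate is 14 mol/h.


Selectivity = desired / (desired + undesired) * 100
Total products = 107 + 14 = 121 mol/h
S = 107 / 121 * 100
= 0.8843 * 100
= 88.43 %

88.43 %


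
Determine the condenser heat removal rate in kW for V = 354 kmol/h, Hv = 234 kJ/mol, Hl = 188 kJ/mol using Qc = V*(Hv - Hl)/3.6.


Qc = 354 * (234 - 188) / 3.6 = 354 * 46 / 3.6 = 4523

4523 kW


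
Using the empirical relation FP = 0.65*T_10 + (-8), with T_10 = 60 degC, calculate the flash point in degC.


FP = 0.65 * 60 + (-8) = 31

31 degC


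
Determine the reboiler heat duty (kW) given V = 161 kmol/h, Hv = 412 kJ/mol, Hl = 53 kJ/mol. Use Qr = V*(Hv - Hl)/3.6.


Qr = 161 * (412 - 53) / 3.6 = 161 * 359 / 3.6 = 16060

16060 kW


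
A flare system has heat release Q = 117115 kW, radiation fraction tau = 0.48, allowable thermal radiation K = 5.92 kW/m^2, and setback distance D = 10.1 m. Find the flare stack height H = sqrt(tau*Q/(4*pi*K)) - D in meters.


tau*Q/(4*pi*K) = 0.48 * 117115 / (4 * pi * 5.92) = 755.653
sqrt(755.653) = 27.4891
H = 27.4891 - 10.1 = 17.39

17.39 m


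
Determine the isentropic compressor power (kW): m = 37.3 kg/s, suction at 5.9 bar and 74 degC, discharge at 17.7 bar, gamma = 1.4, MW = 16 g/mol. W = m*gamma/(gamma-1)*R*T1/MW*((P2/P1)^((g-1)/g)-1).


Isentropic work: W = m*(gamma/(gamma-1))*(R*T1/MW)*((P2/P1)^((gamma-1)/gamma) - 1)
T1 = 74 + 273.15 = 347.15 K
Pressure ratio = 17.7 / 5.9 = 3
Exponent = (1.4 - 1)/1.4 = 0.285714
(P2/P1)^exp - 1 = 3^0.285714 - 1 = 0.368738
W = 37.3 * 1.4 / 0.4 * 8.314 * 347.15 / 16 * 0.368738 = 8684

8684 kW


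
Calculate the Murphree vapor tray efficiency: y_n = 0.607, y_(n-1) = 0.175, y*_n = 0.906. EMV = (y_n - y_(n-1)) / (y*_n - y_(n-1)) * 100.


Murphree vapor efficiency: EMV = (y_n - y_(n-1)) / (y*_n - y_(n-1)) * 100
EMV = (0.607 - 0.175) / (0.906 - 0.175) * 100 = 0.432 / 0.731 * 100 = 59.10

59.10 %


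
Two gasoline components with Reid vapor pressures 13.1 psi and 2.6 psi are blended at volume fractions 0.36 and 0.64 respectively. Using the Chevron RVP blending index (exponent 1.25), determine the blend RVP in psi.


Chevron index: RVP_blend = (sum xi*RVPi^1.25)^(1/1.25)
RVP^1.25 terms: 0.36 * 13.1^1.25 + 0.64 * 2.6^1.25 = 11.085
RVP_blend = 11.085^(1/1.25) = 6.852

6.852 psi


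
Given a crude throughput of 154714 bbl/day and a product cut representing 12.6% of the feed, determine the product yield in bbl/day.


Crude throughput = 154714 bbl/day
Fraction yield = 12.6%
yield = throughput * fraction / 100
yield = 154714 * 12.6 / 100 = 19493.964

19493.964 bbl/day


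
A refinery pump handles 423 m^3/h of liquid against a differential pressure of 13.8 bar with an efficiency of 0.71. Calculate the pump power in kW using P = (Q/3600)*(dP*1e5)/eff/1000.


Q = 423 / 3600 = 0.1175 m^3/s
P = 0.1175 * (13.8 * 1e5) / 0.71 / 1000 = 228.4

228.4 kW


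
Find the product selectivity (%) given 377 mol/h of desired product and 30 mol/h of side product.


Selectivity = desired / (desired + undesired) * 100
Total products = 377 + 30 = 407 mol/h
S = 377 / 407 * 100
= 0.9263 * 100
= 92.63 %

92.63 %


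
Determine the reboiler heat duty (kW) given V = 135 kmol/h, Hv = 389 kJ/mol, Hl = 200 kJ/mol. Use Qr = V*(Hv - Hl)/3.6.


Qr = 135 * (389 - 200) / 3.6 = 135 * 189 / 3.6 = 7088

7088 kW


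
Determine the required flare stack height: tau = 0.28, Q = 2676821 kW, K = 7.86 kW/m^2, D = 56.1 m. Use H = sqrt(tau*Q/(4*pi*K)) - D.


tau*Q/(4*pi*K) = 0.28 * 2676821 / (4 * pi * 7.86) = 7588.31
sqrt(7588.31) = 87.1109
H = 87.1109 - 56.1 = 31.01

31.01 m


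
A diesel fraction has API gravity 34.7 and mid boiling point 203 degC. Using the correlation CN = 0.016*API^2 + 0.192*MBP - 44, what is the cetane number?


CN = 0.016 * 34.7^2 + 0.192 * 203 - 44
CN = 19.26544 + 38.976 - 44 = 14.24144

14.24144


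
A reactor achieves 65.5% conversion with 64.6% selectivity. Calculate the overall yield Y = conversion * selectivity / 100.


Overall yield = conversion (%) * selectivity (%) / 100
Conversion = 65.5%, Selectivity = 64.6%
Y = 65.5 * 64.6 / 100
= 42.313 %

42.313 %


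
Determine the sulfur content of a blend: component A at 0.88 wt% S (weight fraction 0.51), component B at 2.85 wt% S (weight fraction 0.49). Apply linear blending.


Linear sulfur blending: S_blend = x1*S1 + x2*S2
Contribution 1: 0.51 * 0.88 = 0.4488 wt%
Contribution 2: 0.49 * 2.85 = 1.3965 wt%
S_blend = 0.4488 + 1.3965 = 1.8453

1.8453 wt%


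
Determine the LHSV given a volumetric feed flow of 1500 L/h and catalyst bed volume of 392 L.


LHSV = volumetric feed rate / catalyst volume
= 1500 L/h / 392 L
= 3.827 h^-1

3.827 h^-1


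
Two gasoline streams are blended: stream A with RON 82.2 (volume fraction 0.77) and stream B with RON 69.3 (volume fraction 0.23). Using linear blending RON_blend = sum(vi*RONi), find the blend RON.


Linear blending: RON_blend = sum(vi * RONi)
Contribution 1: 0.77 * 82.2 = 63.294
Contribution 2: 0.23 * 69.3 = 15.939
RON_blend = 63.294 + 15.939 = 79.233

79.233


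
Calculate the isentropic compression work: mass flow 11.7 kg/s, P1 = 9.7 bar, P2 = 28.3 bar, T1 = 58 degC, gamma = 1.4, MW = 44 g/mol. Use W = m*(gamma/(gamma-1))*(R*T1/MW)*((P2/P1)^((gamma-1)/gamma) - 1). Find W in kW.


Isentropic work: W = m*(gamma/(gamma-1))*(R*T1/MW)*((P2/P1)^((gamma-1)/gamma) - 1)
T1 = 58 + 273.15 = 331.15 K
Pressure ratio = 28.3 / 9.7 = 2.91753
Exponent = (1.4 - 1)/1.4 = 0.285714
(P2/P1)^exp - 1 = 2.91753^0.285714 - 1 = 0.35788
W = 11.7 * 1.4 / 0.4 * 8.314 * 331.15 / 44 * 0.35788 = 917.0

917.0 kW


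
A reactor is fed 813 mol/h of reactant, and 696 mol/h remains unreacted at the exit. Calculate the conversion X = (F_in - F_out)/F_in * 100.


X = (F_in - F_out) / F_in * 100
Moles reacted = 813 - 696 = 117
X = 117 / 813 * 100
= 0.1439 * 100
= 14.39 %

14.39 %


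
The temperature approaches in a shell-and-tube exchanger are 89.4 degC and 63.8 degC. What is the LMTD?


LMTD = (dT1 - dT2) / ln(dT1/dT2)
= (89.4 - 63.8) / ln(89.4 / 63.8) = 25.6 / 0.337367 = 75.88

75.88 degC


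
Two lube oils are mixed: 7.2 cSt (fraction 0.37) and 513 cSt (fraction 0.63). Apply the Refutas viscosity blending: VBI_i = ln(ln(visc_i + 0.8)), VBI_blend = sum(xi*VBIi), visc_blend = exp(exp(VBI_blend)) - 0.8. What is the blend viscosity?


Refutas method: VBN_i = 14.534*ln(ln(visc_i + 0.8)) + 10.975, blended linearly by mass fraction; since VBN is linear in VBI_i = ln(ln(visc_i + 0.8)) and the fractions sum to 1, blend VBI directly: visc = exp(exp(VBI_blend)) - 0.8
VBI_1 = ln(ln(7.2 + 0.8)) = 0.732099
VBI_2 = ln(ln(513 + 0.8)) = 1.83127
VBI_blend = 0.37 * 0.732099 + 0.63 * 1.83127 = 1.42458
visc_blend = exp(exp(1.42458)) - 0.8 = 63.02

63.02 cSt


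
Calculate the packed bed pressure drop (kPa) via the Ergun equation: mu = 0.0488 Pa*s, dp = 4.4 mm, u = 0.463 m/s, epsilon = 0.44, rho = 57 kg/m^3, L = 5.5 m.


dp = 4.4 mm = 0.0044 m
Viscous term = 150*0.0488*0.463*(1-0.44)^2 / (0.0044^2*0.44^3) = 644473
Inertial term = 1.75*57*0.463^2*(1-0.44) / (0.0044*0.44^3) = 31948.6
dP/L = 644473 + 31948.6 = 676422 Pa/m
dP = 676422 * 5.5 / 1000 = 3720 kPa

3720 kPa


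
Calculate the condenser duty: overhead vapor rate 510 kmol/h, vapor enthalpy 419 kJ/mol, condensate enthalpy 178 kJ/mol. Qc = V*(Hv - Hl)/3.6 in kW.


Qc = 510 * (419 - 178) / 3.6 = 510 * 241 / 3.6 = 34140

34140 kW


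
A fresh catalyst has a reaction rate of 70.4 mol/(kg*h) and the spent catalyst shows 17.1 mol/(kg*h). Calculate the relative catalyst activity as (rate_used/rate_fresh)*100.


Activity (%) = (rate_used / rate_fresh) * 100
rate_used = 17.1, rate_fresh = 70.4
= (17.1 / 70.4) * 100
= 0.2429 * 100 = 24.29

24.29 %


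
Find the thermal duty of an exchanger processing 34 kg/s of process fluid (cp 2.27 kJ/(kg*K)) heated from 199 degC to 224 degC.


Q = m_dot * cp * delta_T
delta_T = 224 - 199 = 25 K
Q = 34 * 2.27 * 25
= 77.18 * 25
= 1929.5 kW

1929.5 kW


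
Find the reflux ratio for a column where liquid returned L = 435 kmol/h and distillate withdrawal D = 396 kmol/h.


Reflux ratio definition: R = L / D (liquid returned / distillate withdrawn)
L = 435 kmol/h, D = 396 kmol/h
R = 435 / 396 = 1.098

1.098


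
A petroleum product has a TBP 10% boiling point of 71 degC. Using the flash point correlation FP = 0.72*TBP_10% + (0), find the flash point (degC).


FP = 0.72 * 71 + (0) = 51.12

51.12 degC


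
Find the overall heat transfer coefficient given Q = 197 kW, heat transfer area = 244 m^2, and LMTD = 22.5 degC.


From Q = U*A*LMTD, U = Q / (A * LMTD)
U = 197 / (244 * 22.5) = 197 / 5490 = 0.03588

0.03588 kW/(m^2*K)


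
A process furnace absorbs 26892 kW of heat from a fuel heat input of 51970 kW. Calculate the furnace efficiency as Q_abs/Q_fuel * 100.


Furnace efficiency = Q_absorbed / Q_fuel * 100
= 26892 / 51970 * 100 = 51.75

51.75 %


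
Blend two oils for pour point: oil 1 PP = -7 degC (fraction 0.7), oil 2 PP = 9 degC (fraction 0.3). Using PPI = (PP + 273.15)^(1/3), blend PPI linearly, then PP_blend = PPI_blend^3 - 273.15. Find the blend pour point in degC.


PPI_1 = (-7 + 273.15)^(1/3) = 6.432436
PPI_2 = (9 + 273.15)^(1/3) = 6.558835
PPI_blend = 0.7 * 6.432436 + 0.3 * 6.558835 = 6.470356
PP_blend = 6.470356^3 - 273.15 = 270.8847 - 273.15 = -2.27

-2.27 degC


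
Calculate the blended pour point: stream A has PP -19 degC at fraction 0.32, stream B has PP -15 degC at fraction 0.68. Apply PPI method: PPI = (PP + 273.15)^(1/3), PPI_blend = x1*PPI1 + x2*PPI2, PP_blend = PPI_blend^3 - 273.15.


PPI_1 = (-19 + 273.15)^(1/3) = 6.334272
PPI_2 = (-15 + 273.15)^(1/3) = 6.36733
PPI_blend = 0.32 * 6.334272 + 0.68 * 6.36733 = 6.356751
PP_blend = 6.356751^3 - 273.15 = 256.8654 - 273.15 = -16.28

-16.28 degC


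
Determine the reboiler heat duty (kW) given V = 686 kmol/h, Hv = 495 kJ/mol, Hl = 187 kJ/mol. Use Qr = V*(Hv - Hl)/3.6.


Qr = 686 * (495 - 187) / 3.6 = 686 * 308 / 3.6 = 58690

58690 kW


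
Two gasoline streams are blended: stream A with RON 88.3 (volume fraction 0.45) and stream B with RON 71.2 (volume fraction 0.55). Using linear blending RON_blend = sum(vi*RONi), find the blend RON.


Linear blending: RON_blend = sum(vi * RONi)
Contribution 1: 0.45 * 88.3 = 39.735
Contribution 2: 0.55 * 71.2 = 39.16
RON_blend = 39.735 + 39.16 = 78.895

78.895


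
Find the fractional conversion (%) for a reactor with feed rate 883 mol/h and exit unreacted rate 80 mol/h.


X = (F_in - F_out) / F_in * 100
Moles reacted = 883 - 80 = 803
X = 803 / 883 * 100
= 0.9094 * 100
= 90.94 %

90.94 %


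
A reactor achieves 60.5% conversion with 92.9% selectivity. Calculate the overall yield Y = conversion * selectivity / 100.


Overall yield = conversion (%) * selectivity (%) / 100
Conversion = 60.5%, Selectivity = 92.9%
Y = 60.5 * 92.9 / 100
= 56.2045 %

56.2045 %


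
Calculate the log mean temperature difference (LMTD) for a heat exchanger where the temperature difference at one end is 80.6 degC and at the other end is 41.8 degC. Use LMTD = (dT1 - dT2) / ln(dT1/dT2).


LMTD = (dT1 - dT2) / ln(dT1/dT2)
= (80.6 - 41.8) / ln(80.6 / 41.8) = 38.8 / 0.656602 = 59.09

59.09 degC


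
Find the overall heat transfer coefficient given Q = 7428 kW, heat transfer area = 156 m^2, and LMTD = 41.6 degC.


From Q = U*A*LMTD, U = Q / (A * LMTD)
U = 7428 / (156 * 41.6) = 7428 / 6489.6 = 1.145

1.145 kW/(m^2*K)


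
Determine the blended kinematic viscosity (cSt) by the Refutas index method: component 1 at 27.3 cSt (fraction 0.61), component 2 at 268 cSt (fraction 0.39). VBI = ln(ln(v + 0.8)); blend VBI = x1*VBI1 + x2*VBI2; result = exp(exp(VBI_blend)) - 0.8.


Refutas method: VBN_i = 14.534*ln(ln(visc_i + 0.8)) + 10.975, blended linearly by mass fraction; since VBN is linear in VBI_i = ln(ln(visc_i + 0.8)) and the fractions sum to 1, blend VBI directly: visc = exp(exp(VBI_blend)) - 0.8
VBI_1 = ln(ln(27.3 + 0.8)) = 1.2047
VBI_2 = ln(ln(268 + 0.8)) = 1.72169
VBI_blend = 0.61 * 1.2047 + 0.39 * 1.72169 = 1.40633
visc_blend = exp(exp(1.40633)) - 0.8 = 58.40

58.40 cSt


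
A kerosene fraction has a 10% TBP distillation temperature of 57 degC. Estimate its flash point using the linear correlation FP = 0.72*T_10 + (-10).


FP = 0.72 * 57 + (-10) = 31.04

31.04 degC


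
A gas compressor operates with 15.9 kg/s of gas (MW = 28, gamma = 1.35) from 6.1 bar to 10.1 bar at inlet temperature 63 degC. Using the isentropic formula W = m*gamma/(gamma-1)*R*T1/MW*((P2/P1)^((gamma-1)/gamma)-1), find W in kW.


Isentropic work: W = m*(gamma/(gamma-1))*(R*T1/MW)*((P2/P1)^((gamma-1)/gamma) - 1)
T1 = 63 + 273.15 = 336.15 K
Pressure ratio = 10.1 / 6.1 = 1.65574
Exponent = (1.35 - 1)/1.35 = 0.259259
(P2/P1)^exp - 1 = 1.65574^0.259259 - 1 = 0.139661
W = 15.9 * 1.35 / 0.35 * 8.314 * 336.15 / 28 * 0.139661 = 854.9

854.9 kW


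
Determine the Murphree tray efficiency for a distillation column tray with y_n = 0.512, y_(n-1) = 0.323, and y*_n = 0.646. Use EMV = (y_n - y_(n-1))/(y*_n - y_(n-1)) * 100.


Murphree vapor efficiency: EMV = (y_n - y_(n-1)) / (y*_n - y_(n-1)) * 100
EMV = (0.512 - 0.323) / (0.646 - 0.323) * 100 = 0.189 / 0.323 * 100 = 58.51

58.51 %


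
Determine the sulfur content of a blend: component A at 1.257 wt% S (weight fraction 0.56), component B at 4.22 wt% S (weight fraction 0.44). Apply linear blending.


Linear sulfur blending: S_blend = x1*S1 + x2*S2
Contribution 1: 0.56 * 1.257 = 0.70392 wt%
Contribution 2: 0.44 * 4.22 = 1.8568 wt%
S_blend = 0.70392 + 1.8568 = 2.56072

2.56072 wt%


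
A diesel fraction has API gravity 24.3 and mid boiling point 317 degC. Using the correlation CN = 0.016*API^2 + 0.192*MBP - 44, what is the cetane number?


CN = 0.016 * 24.3^2 + 0.192 * 317 - 44
CN = 9.44784 + 60.864 - 44 = 26.31184

26.31184


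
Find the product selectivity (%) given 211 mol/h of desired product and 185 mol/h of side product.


Selectivity = desired / (desired + undesired) * 100
Total products = 211 + 185 = 396 mol/h
S = 211 / 396 * 100
= 0.5328 * 100
= 53.28 %

53.28 %


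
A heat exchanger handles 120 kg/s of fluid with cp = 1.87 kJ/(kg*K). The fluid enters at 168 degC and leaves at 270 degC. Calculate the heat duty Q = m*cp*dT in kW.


Q = m_dot * cp * delta_T
delta_T = 270 - 168 = 102 K
Q = 120 * 1.87 * 102
= 224.4 * 102
= 22888.8 kW

22888.8 kW


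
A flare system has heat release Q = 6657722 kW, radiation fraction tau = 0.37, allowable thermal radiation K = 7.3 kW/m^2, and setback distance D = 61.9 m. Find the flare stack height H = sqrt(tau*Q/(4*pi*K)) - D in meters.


tau*Q/(4*pi*K) = 0.37 * 6657722 / (4 * pi * 7.3) = 26853.1
sqrt(26853.1) = 163.869
H = 163.869 - 61.9 = 102.0

102.0 m


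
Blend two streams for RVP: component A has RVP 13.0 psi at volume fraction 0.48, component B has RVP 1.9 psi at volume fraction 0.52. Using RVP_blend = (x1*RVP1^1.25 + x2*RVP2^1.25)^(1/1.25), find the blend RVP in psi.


Chevron index: RVP_blend = (sum xi*RVPi^1.25)^(1/1.25)
RVP^1.25 terms: 0.48 * 13.0^1.25 + 0.52 * 1.9^1.25 = 13.0087
RVP_blend = 13.0087^(1/1.25) = 7.787

7.787 psi


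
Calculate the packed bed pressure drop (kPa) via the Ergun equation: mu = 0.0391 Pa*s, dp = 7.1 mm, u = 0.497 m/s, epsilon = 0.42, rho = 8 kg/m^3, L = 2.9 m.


dp = 7.1 mm = 0.0071 m
Viscous term = 150*0.0391*0.497*(1-0.42)^2 / (0.0071^2*0.42^3) = 262552
Inertial term = 1.75*8*0.497^2*(1-0.42) / (0.0071*0.42^3) = 3812.96
dP/L = 262552 + 3812.96 = 266365 Pa/m
dP = 266365 * 2.9 / 1000 = 772.5 kPa

772.5 kPa


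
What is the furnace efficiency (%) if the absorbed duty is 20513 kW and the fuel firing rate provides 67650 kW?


Furnace efficiency = Q_absorbed / Q_fuel * 100
= 20513 / 67650 * 100 = 30.32

30.32 %


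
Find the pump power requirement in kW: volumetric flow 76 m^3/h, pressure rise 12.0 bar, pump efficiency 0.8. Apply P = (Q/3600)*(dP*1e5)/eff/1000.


Q = 76 / 3600 = 0.0211111 m^3/s
P = 0.0211111 * (12.0 * 1e5) / 0.8 / 1000 = 31.67

31.67 kW


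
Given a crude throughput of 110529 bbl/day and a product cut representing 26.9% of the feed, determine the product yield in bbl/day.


Crude throughput = 110529 bbl/day
Fraction yield = 26.9%
yield = throughput * fraction / 100
yield = 110529 * 26.9 / 100 = 29732.301

29732.301 bbl/day


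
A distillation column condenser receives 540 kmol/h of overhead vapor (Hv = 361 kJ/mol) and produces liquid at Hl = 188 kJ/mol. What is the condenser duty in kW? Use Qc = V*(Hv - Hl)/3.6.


Qc = 540 * (361 - 188) / 3.6 = 540 * 173 / 3.6 = 25950

25950 kW


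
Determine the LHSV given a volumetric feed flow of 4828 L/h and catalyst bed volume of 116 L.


LHSV = volumetric feed rate / catalyst volume
= 4828 L/h / 116 L
= 41.62 h^-1

41.62 h^-1


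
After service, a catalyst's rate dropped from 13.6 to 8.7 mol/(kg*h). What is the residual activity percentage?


Activity (%) = (rate_used / rate_fresh) * 100
rate_used = 8.7, rate_fresh = 13.6
= (8.7 / 13.6) * 100
= 0.6397 * 100 = 63.97

63.97 %


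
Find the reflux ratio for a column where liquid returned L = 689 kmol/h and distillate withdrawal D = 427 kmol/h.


Reflux ratio definition: R = L / D (liquid returned / distillate withdrawn)
L = 689 kmol/h, D = 427 kmol/h
R = 689 / 427 = 1.614

1.614


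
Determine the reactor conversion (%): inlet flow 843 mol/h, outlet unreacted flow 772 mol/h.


X = (F_in - F_out) / F_in * 100
Moles reacted = 843 - 772 = 71
X = 71 / 843 * 100
= 0.08422 * 100
= 8.422 %

8.422 %


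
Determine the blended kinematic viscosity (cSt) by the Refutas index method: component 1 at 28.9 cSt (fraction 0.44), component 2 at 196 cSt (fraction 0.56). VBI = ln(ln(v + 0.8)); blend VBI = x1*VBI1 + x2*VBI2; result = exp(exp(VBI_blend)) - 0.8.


Refutas method: VBN_i = 14.534*ln(ln(visc_i + 0.8)) + 10.975, blended linearly by mass fraction; since VBN is linear in VBI_i = ln(ln(visc_i + 0.8)) and the fractions sum to 1, blend VBI directly: visc = exp(exp(VBI_blend)) - 0.8
VBI_1 = ln(ln(28.9 + 0.8)) = 1.22117
VBI_2 = ln(ln(196 + 0.8)) = 1.66434
VBI_blend = 0.44 * 1.22117 + 0.56 * 1.66434 = 1.46935
visc_blend = exp(exp(1.46935)) - 0.8 = 76.40

76.40 cSt


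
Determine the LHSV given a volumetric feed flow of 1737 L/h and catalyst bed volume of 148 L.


LHSV = volumetric feed rate / catalyst volume
= 1737 L/h / 148 L
= 11.74 h^-1

11.74 h^-1


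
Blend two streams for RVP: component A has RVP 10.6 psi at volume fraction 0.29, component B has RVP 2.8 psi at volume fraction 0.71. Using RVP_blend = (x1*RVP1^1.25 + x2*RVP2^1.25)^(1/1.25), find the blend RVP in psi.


Chevron index: RVP_blend = (sum xi*RVPi^1.25)^(1/1.25)
RVP^1.25 terms: 0.29 * 10.6^1.25 + 0.71 * 2.8^1.25 = 8.11826
RVP_blend = 8.11826^(1/1.25) = 5.340

5.340 psi
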